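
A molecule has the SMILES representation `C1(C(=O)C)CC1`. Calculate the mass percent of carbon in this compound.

71.39%

Atom tally by fragment:
  cyclopropane ring core → C:3 H:6
  (− 1 ring H displaced by substituents)
  + COCH3 → C:2 H:3 O:1
Element totals:
  C: 5
  H: 8
  O: 1
Molecular formula: C5H8O.
Molar mass = 84.118 g/mol.
Mass from C: 5 × 12.011 = 60.055 g/mol.
%C = 60.055 / 84.118 × 100 = 71.39%.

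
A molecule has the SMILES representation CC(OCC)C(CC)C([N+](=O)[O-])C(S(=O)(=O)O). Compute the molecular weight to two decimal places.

Atom tally by fragment:
  CH3 → C:1 H:3
  CH(OC2H5) → C:3 H:6 O:1
  CH(C2H5) → C:3 H:6
  CH(NO2) → C:1 H:1 N:1 O:2
  CH2SO3H → C:1 H:3 S:1 O:3
Element totals:
  C: 9
  H: 19
  N: 1
  O: 6
  S: 1
Molecular formula: C9H19NO6S.
  M = 9(12.011) + 19(1.008) + 14.007 + 6(15.999) + 32.06
    = 108.099 + 19.152 + 14.007 + 95.994 + 32.060 = 269.312

269.31 g/mol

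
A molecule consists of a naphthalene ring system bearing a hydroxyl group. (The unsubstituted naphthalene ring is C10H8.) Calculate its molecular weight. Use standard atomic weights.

144.17 g/mol

Atom tally by fragment:
  naphthalene ring system core → C:10 H:8
  (− 1 ring H displaced by substituents)
  + OH → O:1 H:1
Element totals:
  C: 10
  H: 8
  O: 1
Molecular formula: C10H8O.
  M = 10(12.011) + 8(1.008) + 15.999
    = 120.110 + 8.064 + 15.999 = 144.173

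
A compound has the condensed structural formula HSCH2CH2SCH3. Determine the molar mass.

Element totals:
  C: 3
  H: 8
  S: 2
Molecular formula: C3H8S2.
  M = 3(12.011) + 8(1.008) + 2(32.06)
    = 36.033 + 8.064 + 64.120 = 108.217

108.22 g/mol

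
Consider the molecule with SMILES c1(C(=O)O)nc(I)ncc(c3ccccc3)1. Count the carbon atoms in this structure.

11

Atom tally by fragment:
  pyrimidine ring core → C:4 H:4 N:2
  (− 3 ring H displaced by substituents)
  + COOH → C:1 H:1 O:2
  + I → I:1
  + C6H5 → C:6 H:5
Element totals:
  C: 11
  H: 7
  I: 1
  N: 2
  O: 2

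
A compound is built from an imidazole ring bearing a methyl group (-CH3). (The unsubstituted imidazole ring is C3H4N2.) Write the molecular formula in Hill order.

Atom tally by fragment:
  imidazole ring core → C:3 H:4 N:2
  (− 1 ring H displaced by substituents)
  + CH3 → C:1 H:3
Element totals:
  C: 4
  H: 6
  N: 2

C4H6N2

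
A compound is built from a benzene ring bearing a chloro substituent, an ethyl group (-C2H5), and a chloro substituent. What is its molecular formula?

C8H8Cl2

Atom tally by fragment:
  benzene ring core → C:6 H:6
  (− 3 ring H displaced by substituents)
  + Cl → Cl:1
  + C2H5 → C:2 H:5
  + Cl → Cl:1
Element totals:
  C: 8
  H: 8
  Cl: 2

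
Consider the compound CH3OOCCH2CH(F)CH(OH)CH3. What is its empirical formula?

C6H11FO3

Atom tally by fragment:
  CH3OOCCH2 → C:3 H:5 O:2
  CH(F) → C:1 H:1 F:1
  CH(OH) → C:1 H:2 O:1
  CH3 → C:1 H:3
Element totals:
  C: 6
  H: 11
  F: 1
  O: 3
Molecular formula: C6H11FO3.
gcd of subscripts (6, 1, 11, 3) = 1, so the empirical formula equals the molecular formula.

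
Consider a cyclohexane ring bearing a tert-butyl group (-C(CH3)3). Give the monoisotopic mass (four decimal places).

140.1565

Atom tally by fragment:
  cyclohexane ring core → C:6 H:12
  (− 1 ring H displaced by substituents)
  + C(CH3)3 → C:4 H:9
Element totals:
  C: 10
  H: 20
Molecular formula: C10H20.
  M = 10(12.0) + 20(1.007825)
    = 120.000000 + 20.156500 = 140.156500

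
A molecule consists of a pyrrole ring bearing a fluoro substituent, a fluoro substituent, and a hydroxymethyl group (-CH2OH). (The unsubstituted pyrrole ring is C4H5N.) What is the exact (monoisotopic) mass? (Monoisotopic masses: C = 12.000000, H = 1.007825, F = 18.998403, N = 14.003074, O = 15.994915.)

Atom tally by fragment:
  pyrrole ring core → C:4 H:5 N:1
  (− 3 ring H displaced by substituents)
  + F → F:1
  + F → F:1
  + CH2OH → C:1 H:3 O:1
Element totals:
  C: 5
  H: 5
  F: 2
  N: 1
  O: 1
Molecular formula: C5H5F2NO.
  M = 5(12.0) + 5(1.007825) + 2(18.998403) + 14.003074 + 15.994915
    = 60.000000 + 5.039125 + 37.996806 + 14.003074 + 15.994915 = 133.033920

133.0339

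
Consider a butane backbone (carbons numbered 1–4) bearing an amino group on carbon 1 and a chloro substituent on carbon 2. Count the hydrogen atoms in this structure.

Atom tally by fragment:
  H2NCH2 → C:1 H:4 N:1
  CH(Cl) → C:1 H:1 Cl:1
  CH2 → C:1 H:2
  CH3 → C:1 H:3
Element totals:
  C: 4
  H: 10
  Cl: 1
  N: 1

10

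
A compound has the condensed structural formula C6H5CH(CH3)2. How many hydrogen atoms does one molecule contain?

12

Atom tally by fragment:
  benzene ring core → C:6 H:6
  (− 1 ring H displaced by substituents)
  + CH(CH3)2 → C:3 H:7
Element totals:
  C: 9
  H: 12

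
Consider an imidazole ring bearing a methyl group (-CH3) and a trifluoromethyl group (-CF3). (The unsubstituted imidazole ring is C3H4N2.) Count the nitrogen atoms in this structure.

Atom tally by fragment:
  imidazole ring core → C:3 H:4 N:2
  (− 2 ring H displaced by substituents)
  + CH3 → C:1 H:3
  + CF3 → C:1 F:3
Element totals:
  C: 5
  H: 5
  F: 3
  N: 2

2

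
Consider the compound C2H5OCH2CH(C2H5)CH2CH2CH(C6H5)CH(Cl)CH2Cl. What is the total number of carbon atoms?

Atom tally by fragment:
  C2H5OCH2 → C:3 H:7 O:1
  CH(C2H5) → C:3 H:6
  CH2 → C:1 H:2
  CH2 → C:1 H:2
  CH(C6H5) → C:7 H:6
  CH(Cl) → C:1 H:1 Cl:1
  CH2Cl → C:1 H:2 Cl:1
Element totals:
  C: 17
  H: 26
  Cl: 2
  O: 1

17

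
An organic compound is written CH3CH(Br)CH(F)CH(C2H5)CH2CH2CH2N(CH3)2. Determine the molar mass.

Atom tally by fragment:
  CH3 → C:1 H:3
  CH(Br) → C:1 H:1 Br:1
  CH(F) → C:1 H:1 F:1
  CH(C2H5) → C:3 H:6
  CH2 → C:1 H:2
  CH2 → C:1 H:2
  CH2N(CH3)2 → C:3 H:8 N:1
Element totals:
  C: 11
  H: 23
  Br: 1
  F: 1
  N: 1
Molecular formula: C11H23BrFN.
  M = 11(12.011) + 23(1.008) + 79.904 + 18.998 + 14.007
    = 132.121 + 23.184 + 79.904 + 18.998 + 14.007 = 268.214

268.21 g/mol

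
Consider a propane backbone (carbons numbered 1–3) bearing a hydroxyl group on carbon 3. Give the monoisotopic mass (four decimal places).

60.0575

Atom tally by fragment:
  CH3 → C:1 H:3
  CH2 → C:1 H:2
  CH2OH → C:1 H:3 O:1
Element totals:
  C: 3
  H: 8
  O: 1
Molecular formula: C3H8O.
  M = 3(12.0) + 8(1.007825) + 15.994915
    = 36.000000 + 8.062600 + 15.994915 = 60.057515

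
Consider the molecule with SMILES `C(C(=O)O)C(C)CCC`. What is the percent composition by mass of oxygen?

Atom tally by fragment:
  HOOCCH2 → C:2 H:3 O:2
  CH(CH3) → C:2 H:4
  CH2 → C:1 H:2
  CH2 → C:1 H:2
  CH3 → C:1 H:3
Element totals:
  C: 7
  H: 14
  O: 2
Molecular formula: C7H14O2.
Molar mass = 130.187 g/mol.
Mass from O: 2 × 15.999 = 31.998 g/mol.
%O = 31.998 / 130.187 × 100 = 24.58%.

24.58%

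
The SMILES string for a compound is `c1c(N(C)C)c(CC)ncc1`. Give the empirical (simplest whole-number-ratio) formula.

C9H14N2

Atom tally by fragment:
  pyridine ring core → C:5 H:5 N:1
  (− 2 ring H displaced by substituents)
  + N(CH3)2 → N:1 C:2 H:6
  + C2H5 → C:2 H:5
Element totals:
  C: 9
  H: 14
  N: 2
Molecular formula: C9H14N2.
gcd of subscripts (9, 14, 2) = 1, so the empirical formula equals the molecular formula.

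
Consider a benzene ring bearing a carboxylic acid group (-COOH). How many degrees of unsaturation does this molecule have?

Atom tally by fragment:
  benzene ring core → C:6 H:6
  (− 1 ring H displaced by substituents)
  + COOH → C:1 H:1 O:2
Element totals:
  C: 7
  H: 6
  O: 2
Molecular formula: C7H6O2.
DoU = (2C + 2 + N − H − X) / 2 = (2·7 + 2 + 0 − 6 − 0) / 2 = 5.

5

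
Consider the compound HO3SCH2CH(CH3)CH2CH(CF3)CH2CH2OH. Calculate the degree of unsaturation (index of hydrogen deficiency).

0

Atom tally by fragment:
  HO3SCH2 → C:1 H:3 S:1 O:3
  CH(CH3) → C:2 H:4
  CH2 → C:1 H:2
  CH(CF3) → C:2 H:1 F:3
  CH2CH2OH → C:2 H:5 O:1
Element totals:
  C: 8
  H: 15
  F: 3
  O: 4
  S: 1
Molecular formula: C8H15F3O4S.
DoU = (2C + 2 + N − H − X) / 2 = (2·8 + 2 + 0 − 15 − 3) / 2 = 0.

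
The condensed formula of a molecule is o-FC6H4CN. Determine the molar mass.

121.11 g/mol

Atom tally by fragment:
  benzene ring core → C:6 H:6
  (− 2 ring H displaced by substituents)
  + F → F:1
  + CN → C:1 N:1
Element totals:
  C: 7
  H: 4
  F: 1
  N: 1
Molecular formula: C7H4FN.
  M = 7(12.011) + 4(1.008) + 18.998 + 14.007
    = 84.077 + 4.032 + 18.998 + 14.007 = 121.114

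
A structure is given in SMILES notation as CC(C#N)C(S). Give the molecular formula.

C4H7NS

Atom tally by fragment:
  CH3 → C:1 H:3
  CH(CN) → C:2 H:1 N:1
  CH2SH → C:1 H:3 S:1
Element totals:
  C: 4
  H: 7
  N: 1
  S: 1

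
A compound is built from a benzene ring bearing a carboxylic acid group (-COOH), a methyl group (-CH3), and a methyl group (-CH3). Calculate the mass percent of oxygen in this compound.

Atom tally by fragment:
  benzene ring core → C:6 H:6
  (− 3 ring H displaced by substituents)
  + COOH → C:1 H:1 O:2
  + CH3 → C:1 H:3
  + CH3 → C:1 H:3
Element totals:
  C: 9
  H: 10
  O: 2
Molecular formula: C9H10O2.
Molar mass = 150.177 g/mol.
Mass from O: 2 × 15.999 = 31.998 g/mol.
%O = 31.998 / 150.177 × 100 = 21.31%.

21.31%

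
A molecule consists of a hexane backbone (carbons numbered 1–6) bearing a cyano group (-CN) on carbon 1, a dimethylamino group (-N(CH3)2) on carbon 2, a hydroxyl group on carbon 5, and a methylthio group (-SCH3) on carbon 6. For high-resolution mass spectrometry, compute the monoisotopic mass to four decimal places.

Atom tally by fragment:
  NCCH2 → C:2 H:2 N:1
  CH(N(CH3)2) → C:3 H:7 N:1
  CH2 → C:1 H:2
  CH2 → C:1 H:2
  CH(OH) → C:1 H:2 O:1
  CH2SCH3 → C:2 H:5 S:1
Element totals:
  C: 10
  H: 20
  N: 2
  O: 1
  S: 1
Molecular formula: C10H20N2OS.
  M = 10(12.0) + 20(1.007825) + 2(14.003074) + 15.994915 + 31.972071
    = 120.000000 + 20.156500 + 28.006148 + 15.994915 + 31.972071 = 216.129634

216.1296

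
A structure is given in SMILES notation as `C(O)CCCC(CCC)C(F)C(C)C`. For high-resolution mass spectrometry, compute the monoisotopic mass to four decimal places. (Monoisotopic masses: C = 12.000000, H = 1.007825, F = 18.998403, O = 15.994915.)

204.1889

Atom tally by fragment:
  HOCH2 → C:1 H:3 O:1
  CH2 → C:1 H:2
  CH2 → C:1 H:2
  CH2 → C:1 H:2
  CH(CH2CH2CH3) → C:4 H:8
  CH(F) → C:1 H:1 F:1
  CH(CH3) → C:2 H:4
  CH3 → C:1 H:3
Element totals:
  C: 12
  H: 25
  F: 1
  O: 1
Molecular formula: C12H25FO.
  M = 12(12.0) + 25(1.007825) + 18.998403 + 15.994915
    = 144.000000 + 25.195625 + 18.998403 + 15.994915 = 204.188943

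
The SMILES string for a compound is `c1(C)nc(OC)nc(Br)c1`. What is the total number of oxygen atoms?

1

Atom tally by fragment:
  pyrimidine ring core → C:4 H:4 N:2
  (− 3 ring H displaced by substituents)
  + CH3 → C:1 H:3
  + OCH3 → C:1 H:3 O:1
  + Br → Br:1
Element totals:
  C: 6
  H: 7
  Br: 1
  N: 2
  O: 1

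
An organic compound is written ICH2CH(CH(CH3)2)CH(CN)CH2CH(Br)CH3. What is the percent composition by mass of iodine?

Atom tally by fragment:
  ICH2 → C:1 H:2 I:1
  CH(CH(CH3)2) → C:4 H:8
  CH(CN) → C:2 H:1 N:1
  CH2 → C:1 H:2
  CH(Br) → C:1 H:1 Br:1
  CH3 → C:1 H:3
Element totals:
  C: 10
  H: 17
  Br: 1
  I: 1
  N: 1
Molecular formula: C10H17BrIN.
Molar mass = 358.061 g/mol.
Mass from I: 1 × 126.904 = 126.904 g/mol.
%I = 126.904 / 358.061 × 100 = 35.44%.

35.44%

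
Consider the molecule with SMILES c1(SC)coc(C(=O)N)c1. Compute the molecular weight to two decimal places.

157.19 g/mol

Atom tally by fragment:
  furan ring core → C:4 H:4 O:1
  (− 2 ring H displaced by substituents)
  + SCH3 → C:1 H:3 S:1
  + CONH2 → C:1 H:2 O:1 N:1
Element totals:
  C: 6
  H: 7
  N: 1
  O: 2
  S: 1
Molecular formula: C6H7NO2S.
  M = 6(12.011) + 7(1.008) + 14.007 + 2(15.999) + 32.06
    = 72.066 + 7.056 + 14.007 + 31.998 + 32.060 = 157.187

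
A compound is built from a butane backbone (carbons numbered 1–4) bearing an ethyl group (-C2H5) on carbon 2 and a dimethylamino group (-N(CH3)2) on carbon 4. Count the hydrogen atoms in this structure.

Atom tally by fragment:
  CH3 → C:1 H:3
  CH(C2H5) → C:3 H:6
  CH2 → C:1 H:2
  CH2N(CH3)2 → C:3 H:8 N:1
Element totals:
  C: 8
  H: 19
  N: 1

19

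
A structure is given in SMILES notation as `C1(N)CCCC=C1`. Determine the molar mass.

97.16 g/mol

Atom tally by fragment:
  cyclohexene ring core → C:6 H:10
  (− 1 ring H displaced by substituents)
  + NH2 → N:1 H:2
Element totals:
  C: 6
  H: 11
  N: 1
Molecular formula: C6H11N.
  M = 6(12.011) + 11(1.008) + 14.007
    = 72.066 + 11.088 + 14.007 = 97.161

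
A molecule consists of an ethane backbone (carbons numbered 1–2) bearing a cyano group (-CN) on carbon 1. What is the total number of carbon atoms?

3

Atom tally by fragment:
  NCCH2 → C:2 H:2 N:1
  CH3 → C:1 H:3
Element totals:
  C: 3
  H: 5
  N: 1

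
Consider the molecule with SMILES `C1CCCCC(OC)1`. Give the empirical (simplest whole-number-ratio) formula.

Atom tally by fragment:
  cyclohexane ring core → C:6 H:12
  (− 1 ring H displaced by substituents)
  + OCH3 → C:1 H:3 O:1
Element totals:
  C: 7
  H: 14
  O: 1
Molecular formula: C7H14O.
gcd of subscripts (7, 14, 1) = 1, so the empirical formula equals the molecular formula.

C7H14O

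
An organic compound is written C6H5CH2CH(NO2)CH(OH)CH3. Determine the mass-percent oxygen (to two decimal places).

Element totals:
  C: 10
  H: 13
  N: 1
  O: 3
Molecular formula: C10H13NO3.
Molar mass = 195.218 g/mol.
Mass from O: 3 × 15.999 = 47.997 g/mol.
%O = 47.997 / 195.218 × 100 = 24.59%.

24.59%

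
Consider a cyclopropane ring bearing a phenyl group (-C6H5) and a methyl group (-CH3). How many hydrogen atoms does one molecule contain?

Atom tally by fragment:
  cyclopropane ring core → C:3 H:6
  (− 2 ring H displaced by substituents)
  + C6H5 → C:6 H:5
  + CH3 → C:1 H:3
Element totals:
  C: 10
  H: 12

12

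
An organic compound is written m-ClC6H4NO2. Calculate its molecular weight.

157.55 g/mol

Element totals:
  C: 6
  H: 4
  Cl: 1
  N: 1
  O: 2
Molecular formula: C6H4ClNO2.
  M = 6(12.011) + 4(1.008) + 35.45 + 14.007 + 2(15.999)
    = 72.066 + 4.032 + 35.450 + 14.007 + 31.998 = 157.553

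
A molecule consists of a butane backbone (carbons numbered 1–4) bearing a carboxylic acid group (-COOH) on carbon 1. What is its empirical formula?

Atom tally by fragment:
  HOOCCH2 → C:2 H:3 O:2
  CH2 → C:1 H:2
  CH2 → C:1 H:2
  CH3 → C:1 H:3
Element totals:
  C: 5
  H: 10
  O: 2
Molecular formula: C5H10O2.
gcd of subscripts (5, 10, 2) = 1, so the empirical formula equals the molecular formula.

C5H10O2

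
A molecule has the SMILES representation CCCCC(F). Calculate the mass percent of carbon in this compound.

Atom tally by fragment:
  CH3 → C:1 H:3
  CH2 → C:1 H:2
  CH2 → C:1 H:2
  CH2 → C:1 H:2
  CH2F → C:1 H:2 F:1
Element totals:
  C: 5
  H: 11
  F: 1
Molecular formula: C5H11F.
Molar mass = 90.141 g/mol.
Mass from C: 5 × 12.011 = 60.055 g/mol.
%C = 60.055 / 90.141 × 100 = 66.62%.

66.62%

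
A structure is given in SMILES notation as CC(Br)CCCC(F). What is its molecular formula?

C6H12BrF

Atom tally by fragment:
  CH3 → C:1 H:3
  CH(Br) → C:1 H:1 Br:1
  CH2 → C:1 H:2
  CH2 → C:1 H:2
  CH2 → C:1 H:2
  CH2F → C:1 H:2 F:1
Element totals:
  C: 6
  H: 12
  Br: 1
  F: 1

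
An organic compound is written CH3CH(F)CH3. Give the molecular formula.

C3H7F

Atom tally by fragment:
  CH3 → C:1 H:3
  CH(F) → C:1 H:1 F:1
  CH3 → C:1 H:3
Element totals:
  C: 3
  H: 7
  F: 1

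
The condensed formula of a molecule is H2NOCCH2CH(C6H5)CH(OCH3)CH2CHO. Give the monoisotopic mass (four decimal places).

Atom tally by fragment:
  H2NOCCH2 → C:2 H:4 O:1 N:1
  CH(C6H5) → C:7 H:6
  CH(OCH3) → C:2 H:4 O:1
  CH2CHO → C:2 H:3 O:1
Element totals:
  C: 13
  H: 17
  N: 1
  O: 3
Molecular formula: C13H17NO3.
  M = 13(12.0) + 17(1.007825) + 14.003074 + 3(15.994915)
    = 156.000000 + 17.133025 + 14.003074 + 47.984745 = 235.120844

235.1208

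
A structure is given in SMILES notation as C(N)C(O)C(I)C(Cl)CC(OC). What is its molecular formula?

Atom tally by fragment:
  H2NCH2 → C:1 H:4 N:1
  CH(OH) → C:1 H:2 O:1
  CH(I) → C:1 H:1 I:1
  CH(Cl) → C:1 H:1 Cl:1
  CH2 → C:1 H:2
  CH2OCH3 → C:2 H:5 O:1
Element totals:
  C: 7
  H: 15
  Cl: 1
  I: 1
  N: 1
  O: 2

C7H15ClINO2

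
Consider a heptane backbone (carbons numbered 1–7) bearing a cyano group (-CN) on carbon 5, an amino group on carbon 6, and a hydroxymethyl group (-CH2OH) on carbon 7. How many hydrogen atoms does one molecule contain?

Atom tally by fragment:
  CH3 → C:1 H:3
  CH2 → C:1 H:2
  CH2 → C:1 H:2
  CH2 → C:1 H:2
  CH(CN) → C:2 H:1 N:1
  CH(NH2) → C:1 H:3 N:1
  CH2CH2OH → C:2 H:5 O:1
Element totals:
  C: 9
  H: 18
  N: 2
  O: 1

18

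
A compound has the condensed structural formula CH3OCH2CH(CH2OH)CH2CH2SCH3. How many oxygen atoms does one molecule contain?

Element totals:
  C: 7
  H: 16
  O: 2
  S: 1

2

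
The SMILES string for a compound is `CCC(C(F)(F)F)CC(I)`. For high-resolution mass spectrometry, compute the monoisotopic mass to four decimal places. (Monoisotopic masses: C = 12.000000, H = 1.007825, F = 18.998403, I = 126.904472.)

Atom tally by fragment:
  CH3 → C:1 H:3
  CH2 → C:1 H:2
  CH(CF3) → C:2 H:1 F:3
  CH2 → C:1 H:2
  CH2I → C:1 H:2 I:1
Element totals:
  C: 6
  H: 10
  F: 3
  I: 1
Molecular formula: C6H10F3I.
  M = 6(12.0) + 10(1.007825) + 3(18.998403) + 126.904472
    = 72.000000 + 10.078250 + 56.995209 + 126.904472 = 265.977931

265.9779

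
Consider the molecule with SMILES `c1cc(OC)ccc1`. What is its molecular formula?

Atom tally by fragment:
  benzene ring core → C:6 H:6
  (− 1 ring H displaced by substituents)
  + OCH3 → C:1 H:3 O:1
Element totals:
  C: 7
  H: 8
  O: 1

C7H8O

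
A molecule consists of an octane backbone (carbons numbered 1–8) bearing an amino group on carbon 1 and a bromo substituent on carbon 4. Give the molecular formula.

Atom tally by fragment:
  H2NCH2 → C:1 H:4 N:1
  CH2 → C:1 H:2
  CH2 → C:1 H:2
  CH(Br) → C:1 H:1 Br:1
  CH2 → C:1 H:2
  CH2 → C:1 H:2
  CH2 → C:1 H:2
  CH3 → C:1 H:3
Element totals:
  C: 8
  H: 18
  Br: 1
  N: 1

C8H18BrN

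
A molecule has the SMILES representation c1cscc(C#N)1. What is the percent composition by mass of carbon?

55.02%

Atom tally by fragment:
  thiophene ring core → C:4 H:4 S:1
  (− 1 ring H displaced by substituents)
  + CN → C:1 N:1
Element totals:
  C: 5
  H: 3
  N: 1
  S: 1
Molecular formula: C5H3NS.
Molar mass = 109.146 g/mol.
Mass from C: 5 × 12.011 = 60.055 g/mol.
%C = 60.055 / 109.146 × 100 = 55.02%.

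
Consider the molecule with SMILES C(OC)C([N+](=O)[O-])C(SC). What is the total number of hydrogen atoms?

Atom tally by fragment:
  CH3OCH2 → C:2 H:5 O:1
  CH(NO2) → C:1 H:1 N:1 O:2
  CH2SCH3 → C:2 H:5 S:1
Element totals:
  C: 5
  H: 11
  N: 1
  O: 3
  S: 1

11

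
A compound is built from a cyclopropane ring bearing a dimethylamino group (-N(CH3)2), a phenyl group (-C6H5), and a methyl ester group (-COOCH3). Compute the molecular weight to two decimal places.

Atom tally by fragment:
  cyclopropane ring core → C:3 H:6
  (− 3 ring H displaced by substituents)
  + N(CH3)2 → N:1 C:2 H:6
  + C6H5 → C:6 H:5
  + COOCH3 → C:2 H:3 O:2
Element totals:
  C: 13
  H: 17
  N: 1
  O: 2
Molecular formula: C13H17NO2.
  M = 13(12.011) + 17(1.008) + 14.007 + 2(15.999)
    = 156.143 + 17.136 + 14.007 + 31.998 = 219.284

219.28 g/mol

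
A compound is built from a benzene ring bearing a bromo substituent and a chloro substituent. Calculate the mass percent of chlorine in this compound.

18.52%

Atom tally by fragment:
  benzene ring core → C:6 H:6
  (− 2 ring H displaced by substituents)
  + Br → Br:1
  + Cl → Cl:1
Element totals:
  C: 6
  H: 4
  Br: 1
  Cl: 1
Molecular formula: C6H4BrCl.
Molar mass = 191.452 g/mol.
Mass from Cl: 1 × 35.45 = 35.450 g/mol.
%Cl = 35.450 / 191.452 × 100 = 18.52%.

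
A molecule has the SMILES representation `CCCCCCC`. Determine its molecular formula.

Atom tally by fragment:
  CH3 → C:1 H:3
  CH2 → C:1 H:2
  CH2 → C:1 H:2
  CH2 → C:1 H:2
  CH2 → C:1 H:2
  CH2 → C:1 H:2
  CH3 → C:1 H:3
Element totals:
  C: 7
  H: 16

C7H16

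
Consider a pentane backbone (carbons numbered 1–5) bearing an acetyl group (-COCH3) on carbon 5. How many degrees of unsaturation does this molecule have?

Atom tally by fragment:
  CH3 → C:1 H:3
  CH2 → C:1 H:2
  CH2 → C:1 H:2
  CH2 → C:1 H:2
  CH2COCH3 → C:3 H:5 O:1
Element totals:
  C: 7
  H: 14
  O: 1
Molecular formula: C7H14O.
DoU = (2C + 2 + N − H − X) / 2 = (2·7 + 2 + 0 − 14 − 0) / 2 = 1.

1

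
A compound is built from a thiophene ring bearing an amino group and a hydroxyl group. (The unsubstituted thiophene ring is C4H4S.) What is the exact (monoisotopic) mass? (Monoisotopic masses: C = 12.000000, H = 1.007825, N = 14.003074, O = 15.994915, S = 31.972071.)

115.0092

Atom tally by fragment:
  thiophene ring core → C:4 H:4 S:1
  (− 2 ring H displaced by substituents)
  + NH2 → N:1 H:2
  + OH → O:1 H:1
Element totals:
  C: 4
  H: 5
  N: 1
  O: 1
  S: 1
Molecular formula: C4H5NOS.
  M = 4(12.0) + 5(1.007825) + 14.003074 + 15.994915 + 31.972071
    = 48.000000 + 5.039125 + 14.003074 + 15.994915 + 31.972071 = 115.009185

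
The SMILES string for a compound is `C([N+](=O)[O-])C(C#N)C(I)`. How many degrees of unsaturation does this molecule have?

3

Atom tally by fragment:
  O2NCH2 → C:1 H:2 N:1 O:2
  CH(CN) → C:2 H:1 N:1
  CH2I → C:1 H:2 I:1
Element totals:
  C: 4
  H: 5
  I: 1
  N: 2
  O: 2
Molecular formula: C4H5IN2O2.
DoU = (2C + 2 + N − H − X) / 2 = (2·4 + 2 + 2 − 5 − 1) / 2 = 3.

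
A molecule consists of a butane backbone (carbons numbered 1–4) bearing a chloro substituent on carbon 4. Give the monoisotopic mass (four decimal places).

Atom tally by fragment:
  CH3 → C:1 H:3
  CH2 → C:1 H:2
  CH2 → C:1 H:2
  CH2Cl → C:1 H:2 Cl:1
Element totals:
  C: 4
  H: 9
  Cl: 1
Molecular formula: C4H9Cl.
  M = 4(12.0) + 9(1.007825) + 34.968853
    = 48.000000 + 9.070425 + 34.968853 = 92.039278

92.0393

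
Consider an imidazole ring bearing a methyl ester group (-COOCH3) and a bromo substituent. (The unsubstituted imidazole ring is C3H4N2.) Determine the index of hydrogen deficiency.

4

Atom tally by fragment:
  imidazole ring core → C:3 H:4 N:2
  (− 2 ring H displaced by substituents)
  + COOCH3 → C:2 H:3 O:2
  + Br → Br:1
Element totals:
  C: 5
  H: 5
  Br: 1
  N: 2
  O: 2
Molecular formula: C5H5BrN2O2.
DoU = (2C + 2 + N − H − X) / 2 = (2·5 + 2 + 2 − 5 − 1) / 2 = 4.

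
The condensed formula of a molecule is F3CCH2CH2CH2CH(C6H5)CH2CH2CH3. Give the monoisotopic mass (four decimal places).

244.1439

Element totals:
  C: 14
  H: 19
  F: 3
Molecular formula: C14H19F3.
  M = 14(12.0) + 19(1.007825) + 3(18.998403)
    = 168.000000 + 19.148675 + 56.995209 = 244.143884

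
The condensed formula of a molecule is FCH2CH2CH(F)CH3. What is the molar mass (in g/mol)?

Atom tally by fragment:
  FCH2 → C:1 H:2 F:1
  CH2 → C:1 H:2
  CH(F) → C:1 H:1 F:1
  CH3 → C:1 H:3
Element totals:
  C: 4
  H: 8
  F: 2
Molecular formula: C4H8F2.
  M = 4(12.011) + 8(1.008) + 2(18.998)
    = 48.044 + 8.064 + 37.996 = 94.104

94.10 g/mol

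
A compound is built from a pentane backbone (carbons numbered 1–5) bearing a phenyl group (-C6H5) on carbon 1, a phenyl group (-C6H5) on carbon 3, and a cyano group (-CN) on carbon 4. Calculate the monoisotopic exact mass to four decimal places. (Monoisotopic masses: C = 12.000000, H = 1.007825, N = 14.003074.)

249.1517

Atom tally by fragment:
  C6H5CH2 → C:7 H:7
  CH2 → C:1 H:2
  CH(C6H5) → C:7 H:6
  CH(CN) → C:2 H:1 N:1
  CH3 → C:1 H:3
Element totals:
  C: 18
  H: 19
  N: 1
Molecular formula: C18H19N.
  M = 18(12.0) + 19(1.007825) + 14.003074
    = 216.000000 + 19.148675 + 14.003074 = 249.151749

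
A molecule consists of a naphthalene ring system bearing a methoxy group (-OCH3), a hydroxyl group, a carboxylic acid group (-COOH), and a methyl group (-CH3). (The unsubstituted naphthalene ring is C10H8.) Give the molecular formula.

C13H12O4

Atom tally by fragment:
  naphthalene ring system core → C:10 H:8
  (− 4 ring H displaced by substituents)
  + OCH3 → C:1 H:3 O:1
  + OH → O:1 H:1
  + COOH → C:1 H:1 O:2
  + CH3 → C:1 H:3
Element totals:
  C: 13
  H: 12
  O: 4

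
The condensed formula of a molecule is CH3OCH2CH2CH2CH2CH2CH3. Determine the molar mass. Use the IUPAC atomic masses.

116.20 g/mol

Atom tally by fragment:
  CH3OCH2 → C:2 H:5 O:1
  CH2 → C:1 H:2
  CH2 → C:1 H:2
  CH2 → C:1 H:2
  CH2 → C:1 H:2
  CH3 → C:1 H:3
Element totals:
  C: 7
  H: 16
  O: 1
Molecular formula: C7H16O.
  M = 7(12.011) + 16(1.008) + 15.999
    = 84.077 + 16.128 + 15.999 = 116.204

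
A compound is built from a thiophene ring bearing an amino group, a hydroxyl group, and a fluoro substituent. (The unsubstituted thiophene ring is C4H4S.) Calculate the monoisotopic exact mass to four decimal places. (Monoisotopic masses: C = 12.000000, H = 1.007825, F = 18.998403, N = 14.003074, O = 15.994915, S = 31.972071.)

Atom tally by fragment:
  thiophene ring core → C:4 H:4 S:1
  (− 3 ring H displaced by substituents)
  + NH2 → N:1 H:2
  + OH → O:1 H:1
  + F → F:1
Element totals:
  C: 4
  H: 4
  F: 1
  N: 1
  O: 1
  S: 1
Molecular formula: C4H4FNOS.
  M = 4(12.0) + 4(1.007825) + 18.998403 + 14.003074 + 15.994915 + 31.972071
    = 48.000000 + 4.031300 + 18.998403 + 14.003074 + 15.994915 + 31.972071 = 132.999763

132.9998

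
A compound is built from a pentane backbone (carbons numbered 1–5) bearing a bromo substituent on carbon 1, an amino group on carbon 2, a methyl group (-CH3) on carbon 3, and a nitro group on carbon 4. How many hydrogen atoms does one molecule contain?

Atom tally by fragment:
  BrCH2 → C:1 H:2 Br:1
  CH(NH2) → C:1 H:3 N:1
  CH(CH3) → C:2 H:4
  CH(NO2) → C:1 H:1 N:1 O:2
  CH3 → C:1 H:3
Element totals:
  C: 6
  H: 13
  Br: 1
  N: 2
  O: 2

13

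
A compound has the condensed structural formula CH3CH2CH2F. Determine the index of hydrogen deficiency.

0

Atom tally by fragment:
  CH3 → C:1 H:3
  CH2 → C:1 H:2
  CH2F → C:1 H:2 F:1
Element totals:
  C: 3
  H: 7
  F: 1
Molecular formula: C3H7F.
DoU = (2C + 2 + N − H − X) / 2 = (2·3 + 2 + 0 − 7 − 1) / 2 = 0.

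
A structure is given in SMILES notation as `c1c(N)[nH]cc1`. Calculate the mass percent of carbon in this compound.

58.51%

Atom tally by fragment:
  pyrrole ring core → C:4 H:5 N:1
  (− 1 ring H displaced by substituents)
  + NH2 → N:1 H:2
Element totals:
  C: 4
  H: 6
  N: 2
Molecular formula: C4H6N2.
Molar mass = 82.106 g/mol.
Mass from C: 4 × 12.011 = 48.044 g/mol.
%C = 48.044 / 82.106 × 100 = 58.51%.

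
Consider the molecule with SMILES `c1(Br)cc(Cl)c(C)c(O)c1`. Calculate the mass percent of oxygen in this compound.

Atom tally by fragment:
  benzene ring core → C:6 H:6
  (− 4 ring H displaced by substituents)
  + Br → Br:1
  + Cl → Cl:1
  + CH3 → C:1 H:3
  + OH → O:1 H:1
Element totals:
  C: 7
  H: 6
  Br: 1
  Cl: 1
  O: 1
Molecular formula: C7H6BrClO.
Molar mass = 221.478 g/mol.
Mass from O: 1 × 15.999 = 15.999 g/mol.
%O = 15.999 / 221.478 × 100 = 7.22%.

7.22%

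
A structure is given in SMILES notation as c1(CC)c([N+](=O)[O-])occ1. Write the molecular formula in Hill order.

C6H7NO3

Atom tally by fragment:
  furan ring core → C:4 H:4 O:1
  (− 2 ring H displaced by substituents)
  + C2H5 → C:2 H:5
  + NO2 → N:1 O:2
Element totals:
  C: 6
  H: 7
  N: 1
  O: 3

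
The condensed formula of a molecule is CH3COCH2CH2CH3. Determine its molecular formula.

C5H10O

Element totals:
  C: 5
  H: 10
  O: 1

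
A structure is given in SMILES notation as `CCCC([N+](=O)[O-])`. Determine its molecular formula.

C4H9NO2

Atom tally by fragment:
  CH3 → C:1 H:3
  CH2 → C:1 H:2
  CH2 → C:1 H:2
  CH2NO2 → C:1 H:2 N:1 O:2
Element totals:
  C: 4
  H: 9
  N: 1
  O: 2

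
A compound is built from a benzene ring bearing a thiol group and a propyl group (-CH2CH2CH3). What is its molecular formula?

Atom tally by fragment:
  benzene ring core → C:6 H:6
  (− 2 ring H displaced by substituents)
  + SH → S:1 H:1
  + CH2CH2CH3 → C:3 H:7
Element totals:
  C: 9
  H: 12
  S: 1

C9H12S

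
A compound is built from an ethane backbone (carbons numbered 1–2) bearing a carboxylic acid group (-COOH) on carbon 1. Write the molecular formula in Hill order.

C3H6O2

Atom tally by fragment:
  HOOCCH2 → C:2 H:3 O:2
  CH3 → C:1 H:3
Element totals:
  C: 3
  H: 6
  O: 2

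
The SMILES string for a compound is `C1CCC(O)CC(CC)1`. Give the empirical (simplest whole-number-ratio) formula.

Atom tally by fragment:
  cyclohexane ring core → C:6 H:12
  (− 2 ring H displaced by substituents)
  + OH → O:1 H:1
  + C2H5 → C:2 H:5
Element totals:
  C: 8
  H: 16
  O: 1
Molecular formula: C8H16O.
gcd of subscripts (8, 16, 1) = 1, so the empirical formula equals the molecular formula.

C8H16O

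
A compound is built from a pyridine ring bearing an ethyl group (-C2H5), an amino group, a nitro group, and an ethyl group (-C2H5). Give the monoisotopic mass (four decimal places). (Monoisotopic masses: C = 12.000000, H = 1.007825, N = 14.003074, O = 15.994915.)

195.1008

Atom tally by fragment:
  pyridine ring core → C:5 H:5 N:1
  (− 4 ring H displaced by substituents)
  + C2H5 → C:2 H:5
  + NH2 → N:1 H:2
  + NO2 → N:1 O:2
  + C2H5 → C:2 H:5
Element totals:
  C: 9
  H: 13
  N: 3
  O: 2
Molecular formula: C9H13N3O2.
  M = 9(12.0) + 13(1.007825) + 3(14.003074) + 2(15.994915)
    = 108.000000 + 13.101725 + 42.009222 + 31.989830 = 195.100777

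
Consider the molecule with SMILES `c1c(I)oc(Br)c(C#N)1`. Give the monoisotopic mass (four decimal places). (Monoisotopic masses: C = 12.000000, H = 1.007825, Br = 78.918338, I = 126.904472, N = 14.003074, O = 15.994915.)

Atom tally by fragment:
  furan ring core → C:4 H:4 O:1
  (− 3 ring H displaced by substituents)
  + I → I:1
  + Br → Br:1
  + CN → C:1 N:1
Element totals:
  C: 5
  H: 1
  Br: 1
  I: 1
  N: 1
  O: 1
Molecular formula: C5HBrINO.
  M = 5(12.0) + 1.007825 + 78.918338 + 126.904472 + 14.003074 + 15.994915
    = 60.000000 + 1.007825 + 78.918338 + 126.904472 + 14.003074 + 15.994915 = 296.828624

296.8286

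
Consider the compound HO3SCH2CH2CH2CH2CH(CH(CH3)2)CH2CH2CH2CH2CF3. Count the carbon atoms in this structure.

Atom tally by fragment:
  HO3SCH2 → C:1 H:3 S:1 O:3
  CH2 → C:1 H:2
  CH2 → C:1 H:2
  CH2 → C:1 H:2
  CH(CH(CH3)2) → C:4 H:8
  CH2 → C:1 H:2
  CH2 → C:1 H:2
  CH2 → C:1 H:2
  CH2CF3 → C:2 H:2 F:3
Element totals:
  C: 13
  H: 25
  F: 3
  O: 3
  S: 1

13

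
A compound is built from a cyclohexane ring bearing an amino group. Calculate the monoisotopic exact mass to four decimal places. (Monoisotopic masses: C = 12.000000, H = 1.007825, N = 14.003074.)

99.1048

Atom tally by fragment:
  cyclohexane ring core → C:6 H:12
  (− 1 ring H displaced by substituents)
  + NH2 → N:1 H:2
Element totals:
  C: 6
  H: 13
  N: 1
Molecular formula: C6H13N.
  M = 6(12.0) + 13(1.007825) + 14.003074
    = 72.000000 + 13.101725 + 14.003074 = 99.104799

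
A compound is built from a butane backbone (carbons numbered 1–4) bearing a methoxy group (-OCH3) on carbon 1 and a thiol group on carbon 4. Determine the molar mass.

Atom tally by fragment:
  CH3OCH2 → C:2 H:5 O:1
  CH2 → C:1 H:2
  CH2 → C:1 H:2
  CH2SH → C:1 H:3 S:1
Element totals:
  C: 5
  H: 12
  O: 1
  S: 1
Molecular formula: C5H12OS.
  M = 5(12.011) + 12(1.008) + 15.999 + 32.06
    = 60.055 + 12.096 + 15.999 + 32.060 = 120.210

120.21 g/mol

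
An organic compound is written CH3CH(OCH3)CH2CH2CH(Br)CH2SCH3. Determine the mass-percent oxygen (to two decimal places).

6.63%

Element totals:
  C: 8
  H: 17
  Br: 1
  O: 1
  S: 1
Molecular formula: C8H17BrOS.
Molar mass = 241.187 g/mol.
Mass from O: 1 × 15.999 = 15.999 g/mol.
%O = 15.999 / 241.187 × 100 = 6.63%.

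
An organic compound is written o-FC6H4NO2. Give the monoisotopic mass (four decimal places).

141.0226

Element totals:
  C: 6
  H: 4
  F: 1
  N: 1
  O: 2
Molecular formula: C6H4FNO2.
  M = 6(12.0) + 4(1.007825) + 18.998403 + 14.003074 + 2(15.994915)
    = 72.000000 + 4.031300 + 18.998403 + 14.003074 + 31.989830 = 141.022607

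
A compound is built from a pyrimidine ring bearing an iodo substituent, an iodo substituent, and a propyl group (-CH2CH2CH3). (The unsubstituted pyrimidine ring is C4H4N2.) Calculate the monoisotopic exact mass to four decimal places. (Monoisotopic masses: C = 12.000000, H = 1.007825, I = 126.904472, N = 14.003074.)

Atom tally by fragment:
  pyrimidine ring core → C:4 H:4 N:2
  (− 3 ring H displaced by substituents)
  + I → I:1
  + I → I:1
  + CH2CH2CH3 → C:3 H:7
Element totals:
  C: 7
  H: 8
  I: 2
  N: 2
Molecular formula: C7H8I2N2.
  M = 7(12.0) + 8(1.007825) + 2(126.904472) + 2(14.003074)
    = 84.000000 + 8.062600 + 253.808944 + 28.006148 = 373.877692

373.8777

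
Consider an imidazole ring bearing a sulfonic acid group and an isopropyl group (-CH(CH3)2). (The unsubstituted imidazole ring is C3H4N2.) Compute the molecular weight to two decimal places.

190.22 g/mol

Atom tally by fragment:
  imidazole ring core → C:3 H:4 N:2
  (− 2 ring H displaced by substituents)
  + SO3H → S:1 O:3 H:1
  + CH(CH3)2 → C:3 H:7
Element totals:
  C: 6
  H: 10
  N: 2
  O: 3
  S: 1
Molecular formula: C6H10N2O3S.
  M = 6(12.011) + 10(1.008) + 2(14.007) + 3(15.999) + 32.06
    = 72.066 + 10.080 + 28.014 + 47.997 + 32.060 = 190.217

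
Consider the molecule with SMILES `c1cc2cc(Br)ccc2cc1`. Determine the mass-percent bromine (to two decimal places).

38.59%

Atom tally by fragment:
  naphthalene ring system core → C:10 H:8
  (− 1 ring H displaced by substituents)
  + Br → Br:1
Element totals:
  C: 10
  H: 7
  Br: 1
Molecular formula: C10H7Br.
Molar mass = 207.070 g/mol.
Mass from Br: 1 × 79.904 = 79.904 g/mol.
%Br = 79.904 / 207.070 × 100 = 38.59%.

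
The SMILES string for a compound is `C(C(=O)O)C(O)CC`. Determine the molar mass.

118.13 g/mol

Atom tally by fragment:
  HOOCCH2 → C:2 H:3 O:2
  CH(OH) → C:1 H:2 O:1
  CH2 → C:1 H:2
  CH3 → C:1 H:3
Element totals:
  C: 5
  H: 10
  O: 3
Molecular formula: C5H10O3.
  M = 5(12.011) + 10(1.008) + 3(15.999)
    = 60.055 + 10.080 + 47.997 = 118.132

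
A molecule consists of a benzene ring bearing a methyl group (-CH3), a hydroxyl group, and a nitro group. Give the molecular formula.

C7H7NO3

Atom tally by fragment:
  benzene ring core → C:6 H:6
  (− 3 ring H displaced by substituents)
  + CH3 → C:1 H:3
  + OH → O:1 H:1
  + NO2 → N:1 O:2
Element totals:
  C: 7
  H: 7
  N: 1
  O: 3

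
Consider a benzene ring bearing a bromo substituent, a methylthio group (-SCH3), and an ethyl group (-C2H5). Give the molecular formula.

C9H11BrS

Atom tally by fragment:
  benzene ring core → C:6 H:6
  (− 3 ring H displaced by substituents)
  + Br → Br:1
  + SCH3 → C:1 H:3 S:1
  + C2H5 → C:2 H:5
Element totals:
  C: 9
  H: 11
  Br: 1
  S: 1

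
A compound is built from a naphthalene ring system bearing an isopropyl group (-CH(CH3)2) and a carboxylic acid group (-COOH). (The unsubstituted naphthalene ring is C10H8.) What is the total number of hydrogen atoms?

Atom tally by fragment:
  naphthalene ring system core → C:10 H:8
  (− 2 ring H displaced by substituents)
  + CH(CH3)2 → C:3 H:7
  + COOH → C:1 H:1 O:2
Element totals:
  C: 14
  H: 14
  O: 2

14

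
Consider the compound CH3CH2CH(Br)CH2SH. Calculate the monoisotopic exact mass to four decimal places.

167.9608

Atom tally by fragment:
  CH3 → C:1 H:3
  CH2 → C:1 H:2
  CH(Br) → C:1 H:1 Br:1
  CH2SH → C:1 H:3 S:1
Element totals:
  C: 4
  H: 9
  Br: 1
  S: 1
Molecular formula: C4H9BrS.
  M = 4(12.0) + 9(1.007825) + 78.918338 + 31.972071
    = 48.000000 + 9.070425 + 78.918338 + 31.972071 = 167.960834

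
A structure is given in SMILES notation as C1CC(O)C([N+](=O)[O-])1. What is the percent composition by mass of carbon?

Atom tally by fragment:
  cyclobutane ring core → C:4 H:8
  (− 2 ring H displaced by substituents)
  + OH → O:1 H:1
  + NO2 → N:1 O:2
Element totals:
  C: 4
  H: 7
  N: 1
  O: 3
Molecular formula: C4H7NO3.
Molar mass = 117.104 g/mol.
Mass from C: 4 × 12.011 = 48.044 g/mol.
%C = 48.044 / 117.104 × 100 = 41.03%.

41.03%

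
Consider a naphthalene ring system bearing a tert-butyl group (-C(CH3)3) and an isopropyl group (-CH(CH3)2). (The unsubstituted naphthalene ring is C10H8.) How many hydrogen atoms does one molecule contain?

Atom tally by fragment:
  naphthalene ring system core → C:10 H:8
  (− 2 ring H displaced by substituents)
  + C(CH3)3 → C:4 H:9
  + CH(CH3)2 → C:3 H:7
Element totals:
  C: 17
  H: 22

22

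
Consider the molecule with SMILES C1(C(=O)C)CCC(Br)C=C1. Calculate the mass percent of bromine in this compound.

39.35%

Atom tally by fragment:
  cyclohexene ring core → C:6 H:10
  (− 2 ring H displaced by substituents)
  + COCH3 → C:2 H:3 O:1
  + Br → Br:1
Element totals:
  C: 8
  H: 11
  Br: 1
  O: 1
Molecular formula: C8H11BrO.
Molar mass = 203.079 g/mol.
Mass from Br: 1 × 79.904 = 79.904 g/mol.
%Br = 79.904 / 203.079 × 100 = 39.35%.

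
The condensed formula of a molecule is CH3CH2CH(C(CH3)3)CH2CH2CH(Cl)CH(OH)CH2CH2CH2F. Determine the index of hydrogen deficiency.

Element totals:
  C: 14
  H: 28
  Cl: 1
  F: 1
  O: 1
Molecular formula: C14H28ClFO.
DoU = (2C + 2 + N − H − X) / 2 = (2·14 + 2 + 0 − 28 − 2) / 2 = 0.

0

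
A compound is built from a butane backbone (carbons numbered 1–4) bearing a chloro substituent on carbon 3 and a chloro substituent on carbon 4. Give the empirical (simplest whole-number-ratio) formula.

Atom tally by fragment:
  CH3 → C:1 H:3
  CH2 → C:1 H:2
  CH(Cl) → C:1 H:1 Cl:1
  CH2Cl → C:1 H:2 Cl:1
Element totals:
  C: 4
  H: 8
  Cl: 2
Molecular formula: C4H8Cl2.
gcd of subscripts = 2; dividing each by 2:
  C: 4/2 = 2
  Cl: 2/2 = 1
  H: 8/2 = 4

C2H4Cl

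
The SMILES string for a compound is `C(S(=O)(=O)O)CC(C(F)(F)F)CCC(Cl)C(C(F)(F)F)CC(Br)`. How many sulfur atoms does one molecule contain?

1

Atom tally by fragment:
  HO3SCH2 → C:1 H:3 S:1 O:3
  CH2 → C:1 H:2
  CH(CF3) → C:2 H:1 F:3
  CH2 → C:1 H:2
  CH2 → C:1 H:2
  CH(Cl) → C:1 H:1 Cl:1
  CH(CF3) → C:2 H:1 F:3
  CH2 → C:1 H:2
  CH2Br → C:1 H:2 Br:1
Element totals:
  C: 11
  H: 16
  Br: 1
  Cl: 1
  F: 6
  O: 3
  S: 1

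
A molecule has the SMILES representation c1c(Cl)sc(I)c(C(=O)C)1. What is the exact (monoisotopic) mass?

Atom tally by fragment:
  thiophene ring core → C:4 H:4 S:1
  (− 3 ring H displaced by substituents)
  + Cl → Cl:1
  + I → I:1
  + COCH3 → C:2 H:3 O:1
Element totals:
  C: 6
  H: 4
  Cl: 1
  I: 1
  O: 1
  S: 1
Molecular formula: C6H4ClIOS.
  M = 6(12.0) + 4(1.007825) + 34.968853 + 126.904472 + 15.994915 + 31.972071
    = 72.000000 + 4.031300 + 34.968853 + 126.904472 + 15.994915 + 31.972071 = 285.871611

285.8716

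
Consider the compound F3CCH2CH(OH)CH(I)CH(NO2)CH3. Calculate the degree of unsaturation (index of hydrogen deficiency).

Element totals:
  C: 6
  H: 9
  F: 3
  I: 1
  N: 1
  O: 3
Molecular formula: C6H9F3INO3.
DoU = (2C + 2 + N − H − X) / 2 = (2·6 + 2 + 1 − 9 − 4) / 2 = 1.

1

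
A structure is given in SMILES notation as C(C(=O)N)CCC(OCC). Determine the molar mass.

145.20 g/mol

Atom tally by fragment:
  H2NOCCH2 → C:2 H:4 O:1 N:1
  CH2 → C:1 H:2
  CH2 → C:1 H:2
  CH2OC2H5 → C:3 H:7 O:1
Element totals:
  C: 7
  H: 15
  N: 1
  O: 2
Molecular formula: C7H15NO2.
  M = 7(12.011) + 15(1.008) + 14.007 + 2(15.999)
    = 84.077 + 15.120 + 14.007 + 31.998 = 145.202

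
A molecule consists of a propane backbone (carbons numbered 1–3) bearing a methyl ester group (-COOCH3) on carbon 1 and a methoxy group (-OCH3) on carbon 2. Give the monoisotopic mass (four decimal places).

132.0786

Atom tally by fragment:
  CH3OOCCH2 → C:3 H:5 O:2
  CH(OCH3) → C:2 H:4 O:1
  CH3 → C:1 H:3
Element totals:
  C: 6
  H: 12
  O: 3
Molecular formula: C6H12O3.
  M = 6(12.0) + 12(1.007825) + 3(15.994915)
    = 72.000000 + 12.093900 + 47.984745 = 132.078645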